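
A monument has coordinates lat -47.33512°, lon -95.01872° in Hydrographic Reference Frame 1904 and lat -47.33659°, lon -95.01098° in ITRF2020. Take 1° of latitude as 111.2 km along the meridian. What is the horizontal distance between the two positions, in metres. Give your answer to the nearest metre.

606 m

Δφ = -47.33659° − -47.33512° = -0.00147°; Δλ = -95.01098° − -95.01872° = +0.00774°.
ΔN = Δφ × 111200 = -163.5 m; ΔE = Δλ × 111200 × cos(-47.33512°) = +0.00774 × 111200 × 0.677709 = 583.3 m.
Distance = √(ΔE² + ΔN²) = √(583.3² + (-163.5)²) = 605.8 m.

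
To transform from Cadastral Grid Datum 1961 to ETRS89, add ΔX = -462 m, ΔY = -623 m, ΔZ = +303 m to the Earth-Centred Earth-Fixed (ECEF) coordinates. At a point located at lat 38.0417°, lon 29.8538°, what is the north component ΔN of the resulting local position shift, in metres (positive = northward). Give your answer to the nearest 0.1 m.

ΔN = 676.7 m

At φ = 38.0417°, λ = 29.8538°: sin φ = 0.616235, cos φ = 0.787562, sin λ = 0.497789, cos λ = 0.867298.
ΔN = −sin φ cos λ·ΔX − sin φ sin λ·ΔY + cos φ·ΔZ = −(0.616235)(0.867298)(-462) − (0.616235)(0.497789)(-623) + (0.787562)(303) = 676.66 m.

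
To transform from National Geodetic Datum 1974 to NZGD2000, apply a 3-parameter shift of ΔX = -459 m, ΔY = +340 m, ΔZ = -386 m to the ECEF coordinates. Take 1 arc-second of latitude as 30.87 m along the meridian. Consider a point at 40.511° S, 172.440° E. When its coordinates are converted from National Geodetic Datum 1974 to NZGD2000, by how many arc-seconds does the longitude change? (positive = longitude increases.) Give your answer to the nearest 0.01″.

Δλ = -11.79″

sin φ = -0.649594, cos φ = 0.760281, sin λ = 0.131564, cos λ = -0.991308.
East component: ΔE = −sin λ·ΔX + cos λ·ΔY = −(0.131564)(-459) + (-0.991308)(340) = -276.66 m.
1° of latitude spans 3600 × 30.87 = 111132 m; at latitude φ, 1° of longitude spans that × cos φ = 84491.6 m, so Δλ = -276.66 / 84491.6 × 3600 = -11.788″.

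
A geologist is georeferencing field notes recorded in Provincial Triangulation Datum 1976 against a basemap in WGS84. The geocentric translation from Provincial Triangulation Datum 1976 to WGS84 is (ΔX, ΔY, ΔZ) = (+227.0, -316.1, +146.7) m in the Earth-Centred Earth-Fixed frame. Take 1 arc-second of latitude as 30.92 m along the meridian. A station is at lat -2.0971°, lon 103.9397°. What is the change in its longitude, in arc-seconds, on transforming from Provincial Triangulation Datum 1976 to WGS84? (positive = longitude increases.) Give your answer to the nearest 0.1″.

Δλ = -4.7″

sin φ = -0.036593, cos φ = 0.999330, sin λ = 0.970550, cos λ = -0.240901.
East component: ΔE = −sin λ·ΔX + cos λ·ΔY = −(0.970550)(227.0) + (-0.240901)(-316.1) = -144.17 m.
1° of latitude spans 3600 × 30.92 = 111312 m; at latitude φ, 1° of longitude spans that × cos φ = 111237.4 m, so Δλ = -144.17 / 111237.4 × 3600 = -4.666″.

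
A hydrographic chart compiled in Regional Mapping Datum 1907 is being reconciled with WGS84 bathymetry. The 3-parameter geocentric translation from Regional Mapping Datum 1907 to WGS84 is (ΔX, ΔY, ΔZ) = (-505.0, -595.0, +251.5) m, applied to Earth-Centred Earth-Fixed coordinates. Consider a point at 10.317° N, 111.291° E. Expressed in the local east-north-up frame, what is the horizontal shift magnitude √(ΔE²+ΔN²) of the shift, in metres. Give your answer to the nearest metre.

At φ = 10.317°, λ = 111.291°: sin φ = 0.179094, cos φ = 0.983832, sin λ = 0.931748, cos λ = -0.363105.
ΔE = −sin λ·ΔX + cos λ·ΔY = −(0.931748)·(-505.0) + (-0.363105)·(-595.0) = 686.58 m.
ΔN = −sin φ cos λ·ΔX − sin φ sin λ·ΔY + cos φ·ΔZ = −(0.179094)(-0.363105)(-505.0) − (0.179094)(0.931748)(-595.0) + (0.983832)(251.5) = 313.88 m.
Horizontal magnitude = √(ΔE² + ΔN²) = √(686.58² + 313.88²) = 754.93 m.

755 m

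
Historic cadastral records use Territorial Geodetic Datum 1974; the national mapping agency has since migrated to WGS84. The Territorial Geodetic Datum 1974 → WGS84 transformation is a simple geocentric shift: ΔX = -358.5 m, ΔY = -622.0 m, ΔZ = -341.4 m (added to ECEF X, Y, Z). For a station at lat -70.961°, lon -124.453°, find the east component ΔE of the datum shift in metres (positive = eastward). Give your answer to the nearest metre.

At φ = -70.961°, λ = -124.453°: sin φ = -0.945297, cos φ = 0.326212, sin λ = -0.824591, cos λ = -0.565730.
ΔE = −sin λ·ΔX + cos λ·ΔY = −(-0.824591)·(-358.5) + (-0.565730)·(-622.0) = 56.27 m.

ΔE = 56 m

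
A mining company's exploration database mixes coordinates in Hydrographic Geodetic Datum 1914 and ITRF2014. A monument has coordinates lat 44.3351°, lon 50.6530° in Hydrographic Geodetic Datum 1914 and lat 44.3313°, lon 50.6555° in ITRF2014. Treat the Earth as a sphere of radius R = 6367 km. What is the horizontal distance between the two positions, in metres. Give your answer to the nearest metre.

467 m

Δφ = 44.3313° − 44.3351° = -0.0038°; Δλ = 50.6555° − 50.6530° = +0.0025°.
1° along a meridian = πR/180 = 111125 m.
ΔN = Δφ × 111125 = -422.3 m; ΔE = Δλ × 111125 × cos(44.3351°) = +0.0025 × 111125 × 0.715265 = 198.7 m.
Distance = √(ΔE² + ΔN²) = √(198.7² + (-422.3)²) = 466.7 m.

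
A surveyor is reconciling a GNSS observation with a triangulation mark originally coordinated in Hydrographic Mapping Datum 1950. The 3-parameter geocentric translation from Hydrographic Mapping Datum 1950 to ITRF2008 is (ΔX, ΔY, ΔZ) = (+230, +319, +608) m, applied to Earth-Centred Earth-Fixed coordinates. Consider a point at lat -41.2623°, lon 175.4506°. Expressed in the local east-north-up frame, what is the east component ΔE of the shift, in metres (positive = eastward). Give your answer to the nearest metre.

The local east axis at (φ, λ) is (−sin λ, cos λ, 0), so ΔE = −sin(175.4506°)·230 + cos(175.4506°)·319 = -336.24 m.

ΔE = -336 m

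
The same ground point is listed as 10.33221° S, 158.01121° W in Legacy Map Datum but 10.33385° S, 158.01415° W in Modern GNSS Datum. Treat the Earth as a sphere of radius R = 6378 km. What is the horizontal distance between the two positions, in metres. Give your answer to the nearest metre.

Δφ = -10.33385° − -10.33221° = -0.00164°; Δλ = -158.01415° − -158.01121° = -0.00294°.
1° along a meridian = πR/180 = 111317 m.
ΔN = Δφ × 111317 = -182.6 m; ΔE = Δλ × 111317 × cos(-10.33221°) = -0.00294 × 111317 × 0.983784 = -322.0 m.
Distance = √(ΔE² + ΔN²) = √((-322.0)² + (-182.6)²) = 370.1 m.

370 m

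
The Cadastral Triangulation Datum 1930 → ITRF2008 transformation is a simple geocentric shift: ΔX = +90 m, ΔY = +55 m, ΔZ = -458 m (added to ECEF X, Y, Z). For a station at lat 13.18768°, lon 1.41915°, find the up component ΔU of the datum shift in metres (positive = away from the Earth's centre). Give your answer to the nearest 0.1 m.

ΔU = -15.6 m

The local up (radial) axis is (cos φ cos λ, cos φ sin λ, sin φ), giving ΔU = 87.600 + 1.326 − 104.489 = -15.56 m.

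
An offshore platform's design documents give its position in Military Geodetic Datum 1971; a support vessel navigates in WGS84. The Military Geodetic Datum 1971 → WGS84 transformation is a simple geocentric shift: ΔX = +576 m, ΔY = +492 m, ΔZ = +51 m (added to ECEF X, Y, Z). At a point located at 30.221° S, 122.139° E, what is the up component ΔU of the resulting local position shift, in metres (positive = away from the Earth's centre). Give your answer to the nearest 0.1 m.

The local up (radial) axis is (cos φ cos λ, cos φ sin λ, sin φ), giving ΔU = -264.773 + 359.985 − 25.670 = 69.54 m.

ΔU = 69.5 m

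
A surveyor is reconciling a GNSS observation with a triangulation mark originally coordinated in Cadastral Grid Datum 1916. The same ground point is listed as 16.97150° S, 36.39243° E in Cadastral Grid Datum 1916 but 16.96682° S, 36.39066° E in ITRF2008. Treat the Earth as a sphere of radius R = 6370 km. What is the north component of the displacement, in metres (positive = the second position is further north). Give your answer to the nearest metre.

Δφ = -16.96682° − -16.97150° = +0.00468°; Δλ = 36.39066° − 36.39243° = -0.00177°.
1° along a meridian = πR/180 = 111177 m.
ΔN = Δφ × 111177 = 520.3 m; ΔE = Δλ × 111177 × cos(-16.97150°) = -0.00177 × 111177 × 0.956450 = -188.2 m.

ΔN = 520 m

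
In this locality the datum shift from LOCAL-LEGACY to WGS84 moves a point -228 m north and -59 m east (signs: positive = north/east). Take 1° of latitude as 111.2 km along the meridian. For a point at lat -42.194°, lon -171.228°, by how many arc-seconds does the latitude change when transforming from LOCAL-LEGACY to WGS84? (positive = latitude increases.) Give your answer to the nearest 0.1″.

Δφ = -7.4″

1° of latitude = 111.2 km, so Δφ = -228.0 / 111200 = -0.0020504° = -7.381″.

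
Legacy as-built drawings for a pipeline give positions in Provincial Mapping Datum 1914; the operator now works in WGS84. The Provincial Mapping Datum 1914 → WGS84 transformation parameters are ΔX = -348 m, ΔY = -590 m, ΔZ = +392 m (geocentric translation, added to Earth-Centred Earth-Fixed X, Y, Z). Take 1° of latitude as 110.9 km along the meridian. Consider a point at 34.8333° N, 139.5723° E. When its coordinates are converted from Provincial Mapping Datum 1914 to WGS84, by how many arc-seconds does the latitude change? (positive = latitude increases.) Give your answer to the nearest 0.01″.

Δφ = 12.63″

sin φ = 0.571191, cos φ = 0.820817, sin λ = 0.648488, cos λ = -0.761225.
North component: ΔN = −sin φ cos λ·ΔX − sin φ sin λ·ΔY + cos φ·ΔZ = −(0.571191)(-0.761225)(-348) − (0.571191)(0.648488)(-590) + (0.820817)(392) = 388.99 m.
1° of latitude spans 110900 m, so Δφ = 388.99 / 110900 × 3600 = 12.627″.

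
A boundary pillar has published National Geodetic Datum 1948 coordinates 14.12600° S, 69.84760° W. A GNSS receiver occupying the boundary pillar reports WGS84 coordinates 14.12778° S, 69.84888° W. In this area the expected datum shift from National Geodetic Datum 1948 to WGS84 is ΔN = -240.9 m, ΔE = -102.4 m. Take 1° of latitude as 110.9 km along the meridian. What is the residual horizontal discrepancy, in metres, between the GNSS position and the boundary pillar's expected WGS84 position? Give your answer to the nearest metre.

Observed coordinate differences: Δφ = -0.00178°, Δλ = -0.00128°.
Converting to metres (1° lat = 110900 m, cos φ = 0.969761): observed ΔN = -197.4 m, observed ΔE = -137.7 m.
Subtracting the expected shift leaves a residual of -197.4 − (-240.9) = 43.5 m north and -137.7 − (-102.4) = -35.3 m east.
Residual distance = √(43.5² + (-35.3)²) = 56.0 m.

56 m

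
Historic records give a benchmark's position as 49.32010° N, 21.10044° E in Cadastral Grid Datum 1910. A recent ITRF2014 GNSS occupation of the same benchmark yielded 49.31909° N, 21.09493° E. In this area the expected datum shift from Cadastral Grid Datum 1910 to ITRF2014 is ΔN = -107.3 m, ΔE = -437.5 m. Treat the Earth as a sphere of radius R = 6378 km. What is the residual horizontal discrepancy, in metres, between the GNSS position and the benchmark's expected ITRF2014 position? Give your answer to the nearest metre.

Observed coordinate differences: Δφ = -0.00101°, Δλ = -0.00551°.
Converting to metres (1° lat = 111317 m, cos φ = 0.651832): observed ΔN = -112.4 m, observed ΔE = -399.8 m.
Subtracting the expected shift leaves a residual of -112.4 − (-107.3) = -5.1 m north and -399.8 − (-437.5) = 37.7 m east.
Residual distance = √((-5.1)² + 37.7²) = 38.0 m.

38 m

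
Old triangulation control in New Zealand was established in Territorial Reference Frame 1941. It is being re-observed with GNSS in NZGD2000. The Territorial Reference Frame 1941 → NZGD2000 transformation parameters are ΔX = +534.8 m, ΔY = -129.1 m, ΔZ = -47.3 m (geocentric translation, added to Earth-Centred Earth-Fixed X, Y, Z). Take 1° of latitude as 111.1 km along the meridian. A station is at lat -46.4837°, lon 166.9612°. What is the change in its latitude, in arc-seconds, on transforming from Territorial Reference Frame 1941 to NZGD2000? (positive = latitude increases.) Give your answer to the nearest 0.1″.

sin φ = -0.725179, cos φ = 0.688561, sin λ = 0.225611, cos λ = -0.974218.
North component: ΔN = −sin φ cos λ·ΔX − sin φ sin λ·ΔY + cos φ·ΔZ = −(-0.725179)(-0.974218)(534.8) − (-0.725179)(0.225611)(-129.1) + (0.688561)(-47.3) = -431.52 m.
1° of latitude spans 111100 m, so Δφ = -431.52 / 111100 × 3600 = -13.983″.

Δφ = -14.0″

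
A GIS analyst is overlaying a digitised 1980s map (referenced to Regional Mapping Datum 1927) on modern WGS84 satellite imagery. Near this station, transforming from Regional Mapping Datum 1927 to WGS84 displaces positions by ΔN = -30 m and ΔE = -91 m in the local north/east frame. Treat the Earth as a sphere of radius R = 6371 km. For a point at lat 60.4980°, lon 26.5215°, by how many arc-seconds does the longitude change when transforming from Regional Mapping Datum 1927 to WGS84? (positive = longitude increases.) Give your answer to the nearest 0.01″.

At latitude 60.4980°, cos φ = 0.492454.
One radian of longitude at latitude φ spans R cos φ, so Δλ = ΔE / (R cos φ) = -91.0 / (6371000 × 0.492454) = -2.9005e-05 rad = -5.983″.

Δλ = -5.98″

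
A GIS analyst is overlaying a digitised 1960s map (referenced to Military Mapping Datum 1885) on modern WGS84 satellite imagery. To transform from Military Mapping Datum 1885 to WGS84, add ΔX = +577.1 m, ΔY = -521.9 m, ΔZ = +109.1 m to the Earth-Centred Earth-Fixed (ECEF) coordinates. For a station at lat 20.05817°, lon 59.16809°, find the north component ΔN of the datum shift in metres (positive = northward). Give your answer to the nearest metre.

ΔN = 155 m

The local north axis is (−sin φ cos λ, −sin φ sin λ, cos φ), giving ΔN = -101.443 + 153.701 + 102.483 = 154.74 m.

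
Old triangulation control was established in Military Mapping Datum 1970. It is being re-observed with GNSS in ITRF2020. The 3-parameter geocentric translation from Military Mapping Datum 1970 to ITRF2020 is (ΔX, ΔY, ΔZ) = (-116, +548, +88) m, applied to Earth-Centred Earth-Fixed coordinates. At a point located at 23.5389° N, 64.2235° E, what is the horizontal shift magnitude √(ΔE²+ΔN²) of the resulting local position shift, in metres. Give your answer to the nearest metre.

356 m

At φ = 23.5389°, λ = 64.2235°: sin φ = 0.399372, cos φ = 0.916789, sin λ = 0.900497, cos λ = 0.434862.
ΔE = −sin λ·ΔX + cos λ·ΔY = −(0.900497)·(-116) + (0.434862)·(548) = 342.76 m.
ΔN = −sin φ cos λ·ΔX − sin φ sin λ·ΔY + cos φ·ΔZ = −(0.399372)(0.434862)(-116) − (0.399372)(0.900497)(548) + (0.916789)(88) = -96.26 m.
Horizontal magnitude = √(ΔE² + ΔN²) = √(342.76² + (-96.26)²) = 356.02 m.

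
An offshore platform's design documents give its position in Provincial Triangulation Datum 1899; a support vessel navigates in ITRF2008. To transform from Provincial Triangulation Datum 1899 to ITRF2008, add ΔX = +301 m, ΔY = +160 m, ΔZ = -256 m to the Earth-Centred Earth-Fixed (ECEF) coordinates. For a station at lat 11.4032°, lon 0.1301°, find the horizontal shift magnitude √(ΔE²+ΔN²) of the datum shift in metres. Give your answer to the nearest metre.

At φ = 11.4032°, λ = 0.1301°: sin φ = 0.197712, cos φ = 0.980260, sin λ = 0.002271, cos λ = 0.999997.
ΔE = −sin λ·ΔX + cos λ·ΔY = −(0.002271)·(301) + (0.999997)·(160) = 159.32 m.
ΔN = −sin φ cos λ·ΔX − sin φ sin λ·ΔY + cos φ·ΔZ = −(0.197712)(0.999997)(301) − (0.197712)(0.002271)(160) + (0.980260)(-256) = -310.53 m.
Horizontal magnitude = √(ΔE² + ΔN²) = √(159.32² + (-310.53)²) = 349.01 m.

349 m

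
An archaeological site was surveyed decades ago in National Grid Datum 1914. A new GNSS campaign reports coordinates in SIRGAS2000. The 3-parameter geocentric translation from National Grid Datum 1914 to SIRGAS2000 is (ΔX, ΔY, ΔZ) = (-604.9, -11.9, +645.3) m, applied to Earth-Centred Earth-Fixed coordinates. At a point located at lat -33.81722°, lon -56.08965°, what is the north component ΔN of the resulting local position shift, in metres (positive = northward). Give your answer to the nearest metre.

At φ = -33.81722°, λ = -56.08965°: sin φ = -0.556545, cos φ = 0.830817, sin λ = -0.829912, cos λ = 0.557895.
ΔN = −sin φ cos λ·ΔX − sin φ sin λ·ΔY + cos φ·ΔZ = −(-0.556545)(0.557895)(-604.9) − (-0.556545)(-0.829912)(-11.9) + (0.830817)(645.3) = 353.81 m.

ΔN = 354 m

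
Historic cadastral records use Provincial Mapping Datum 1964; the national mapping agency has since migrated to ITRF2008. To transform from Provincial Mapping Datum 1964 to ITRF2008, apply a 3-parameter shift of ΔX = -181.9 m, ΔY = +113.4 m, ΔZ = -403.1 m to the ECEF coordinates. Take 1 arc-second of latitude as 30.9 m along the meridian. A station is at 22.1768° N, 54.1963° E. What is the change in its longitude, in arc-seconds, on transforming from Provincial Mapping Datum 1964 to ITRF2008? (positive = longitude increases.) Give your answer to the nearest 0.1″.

sin φ = 0.377466, cos φ = 0.926024, sin λ = 0.811026, cos λ = 0.585010.
East component: ΔE = −sin λ·ΔX + cos λ·ΔY = −(0.811026)(-181.9) + (0.585010)(113.4) = 213.87 m.
1° of latitude spans 3600 × 30.90 = 111240 m; at latitude φ, 1° of longitude spans that × cos φ = 103010.9 m, so Δλ = 213.87 / 103010.9 × 3600 = 7.474″.

Δλ = 7.5″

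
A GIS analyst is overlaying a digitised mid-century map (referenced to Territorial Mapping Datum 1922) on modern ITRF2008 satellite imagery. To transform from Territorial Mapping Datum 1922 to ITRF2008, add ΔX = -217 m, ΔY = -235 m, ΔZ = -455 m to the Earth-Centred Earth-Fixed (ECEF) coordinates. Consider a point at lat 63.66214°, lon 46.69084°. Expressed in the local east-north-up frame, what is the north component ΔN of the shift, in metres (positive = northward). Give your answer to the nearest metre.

ΔN = 85 m

At φ = 63.66214°, λ = 46.69084°: sin φ = 0.896193, cos φ = 0.443663, sin λ = 0.727663, cos λ = 0.685935.
ΔN = −sin φ cos λ·ΔX − sin φ sin λ·ΔY + cos φ·ΔZ = −(0.896193)(0.685935)(-217) − (0.896193)(0.727663)(-235) + (0.443663)(-455) = 84.78 m.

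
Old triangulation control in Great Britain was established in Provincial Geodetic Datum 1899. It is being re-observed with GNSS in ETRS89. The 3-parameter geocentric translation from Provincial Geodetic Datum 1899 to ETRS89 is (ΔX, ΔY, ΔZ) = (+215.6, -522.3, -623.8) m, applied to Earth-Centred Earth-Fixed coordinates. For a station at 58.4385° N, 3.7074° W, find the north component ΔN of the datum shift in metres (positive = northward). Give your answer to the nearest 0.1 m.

The local north axis is (−sin φ cos λ, −sin φ sin λ, cos φ), giving ΔN = -183.324 − 28.777 − 326.505 = -538.61 m.

ΔN = -538.6 m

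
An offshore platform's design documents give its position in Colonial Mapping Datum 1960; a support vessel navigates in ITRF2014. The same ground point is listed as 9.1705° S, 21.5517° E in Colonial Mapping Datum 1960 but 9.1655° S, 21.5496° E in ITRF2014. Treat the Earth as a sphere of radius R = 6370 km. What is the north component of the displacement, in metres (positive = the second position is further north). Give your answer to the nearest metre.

Δφ = -9.1655° − -9.1705° = +0.0050°; Δλ = 21.5496° − 21.5517° = -0.0021°.
1° along a meridian = πR/180 = 111177 m.
ΔN = Δφ × 111177 = 555.9 m; ΔE = Δλ × 111177 × cos(-9.1705°) = -0.0021 × 111177 × 0.987218 = -230.5 m.

ΔN = 556 m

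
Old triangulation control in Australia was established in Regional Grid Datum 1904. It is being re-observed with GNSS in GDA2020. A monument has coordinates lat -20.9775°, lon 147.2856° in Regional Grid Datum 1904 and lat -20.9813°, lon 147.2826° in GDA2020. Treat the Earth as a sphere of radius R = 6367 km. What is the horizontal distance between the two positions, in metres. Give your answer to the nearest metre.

525 m

Δφ = -20.9813° − -20.9775° = -0.0038°; Δλ = 147.2826° − 147.2856° = -0.0030°.
1° along a meridian = πR/180 = 111125 m.
ΔN = Δφ × 111125 = -422.3 m; ΔE = Δλ × 111125 × cos(-20.9775°) = -0.0030 × 111125 × 0.933721 = -311.3 m.
Distance = √(ΔE² + ΔN²) = √((-311.3)² + (-422.3)²) = 524.6 m.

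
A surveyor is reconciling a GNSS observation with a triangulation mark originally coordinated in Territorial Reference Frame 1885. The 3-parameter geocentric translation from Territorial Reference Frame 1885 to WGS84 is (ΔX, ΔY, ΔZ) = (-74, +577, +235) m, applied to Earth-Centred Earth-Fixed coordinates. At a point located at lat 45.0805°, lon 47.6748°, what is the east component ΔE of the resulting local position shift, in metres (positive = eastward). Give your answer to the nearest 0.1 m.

The local east axis at (φ, λ) is (−sin λ, cos λ, 0), so ΔE = −sin(47.6748°)·(-74) + cos(47.6748°)·577 = 443.23 m.

ΔE = 443.2 m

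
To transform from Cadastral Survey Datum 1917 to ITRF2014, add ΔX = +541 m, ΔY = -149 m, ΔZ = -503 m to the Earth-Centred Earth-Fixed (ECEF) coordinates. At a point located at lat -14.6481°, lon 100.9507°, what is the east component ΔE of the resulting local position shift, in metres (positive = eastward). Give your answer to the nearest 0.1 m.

ΔE = -502.8 m

At φ = -14.6481°, λ = 100.9507°: sin φ = -0.252882, cos φ = 0.967497, sin λ = 0.981791, cos λ = -0.189964.
ΔE = −sin λ·ΔX + cos λ·ΔY = −(0.981791)·(541) + (-0.189964)·(-149) = -502.84 m.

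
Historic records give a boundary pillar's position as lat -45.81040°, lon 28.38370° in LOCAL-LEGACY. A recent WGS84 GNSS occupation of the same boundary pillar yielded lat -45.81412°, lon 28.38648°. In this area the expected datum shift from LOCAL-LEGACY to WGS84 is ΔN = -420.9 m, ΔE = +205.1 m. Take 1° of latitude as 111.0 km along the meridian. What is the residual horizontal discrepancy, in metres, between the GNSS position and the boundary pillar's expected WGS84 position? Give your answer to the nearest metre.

Observed coordinate differences: Δφ = -0.00372°, Δλ = +0.00278°.
Converting to metres (1° lat = 111000 m, cos φ = 0.697035): observed ΔN = -412.9 m, observed ΔE = 215.1 m.
Subtracting the expected shift leaves a residual of -412.9 − (-420.9) = 8.0 m north and 215.1 − (205.1) = 10.0 m east.
Residual distance = √(8.0² + 10.0²) = 12.8 m.

13 m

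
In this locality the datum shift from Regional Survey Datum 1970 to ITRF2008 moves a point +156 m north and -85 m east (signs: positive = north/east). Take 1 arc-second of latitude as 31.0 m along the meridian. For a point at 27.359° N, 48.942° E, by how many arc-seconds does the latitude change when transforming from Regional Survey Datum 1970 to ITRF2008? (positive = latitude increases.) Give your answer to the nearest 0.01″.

1″ of latitude = 31.00 m, so Δφ = 156.0 / 31.00 = 5.032″.

Δφ = 5.03″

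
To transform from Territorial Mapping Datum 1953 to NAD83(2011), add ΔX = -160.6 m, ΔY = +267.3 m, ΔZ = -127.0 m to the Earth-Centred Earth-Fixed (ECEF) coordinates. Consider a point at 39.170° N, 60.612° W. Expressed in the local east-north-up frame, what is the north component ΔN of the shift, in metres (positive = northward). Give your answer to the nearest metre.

At φ = 39.170°, λ = -60.612°: sin φ = 0.631623, cos φ = 0.775275, sin λ = -0.871317, cos λ = 0.490721.
ΔN = −sin φ cos λ·ΔX − sin φ sin λ·ΔY + cos φ·ΔZ = −(0.631623)(0.490721)(-160.6) − (0.631623)(-0.871317)(267.3) + (0.775275)(-127.0) = 98.43 m.

ΔN = 98 m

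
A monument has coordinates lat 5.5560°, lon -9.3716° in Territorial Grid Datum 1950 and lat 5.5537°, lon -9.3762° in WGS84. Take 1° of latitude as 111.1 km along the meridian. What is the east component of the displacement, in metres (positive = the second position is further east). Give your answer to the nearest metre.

Δφ = 5.5537° − 5.5560° = -0.0023°; Δλ = -9.3762° − -9.3716° = -0.0046°.
ΔN = Δφ × 111100 = -255.5 m; ΔE = Δλ × 111100 × cos(5.5560°) = -0.0046 × 111100 × 0.995302 = -508.7 m.

ΔE = -509 m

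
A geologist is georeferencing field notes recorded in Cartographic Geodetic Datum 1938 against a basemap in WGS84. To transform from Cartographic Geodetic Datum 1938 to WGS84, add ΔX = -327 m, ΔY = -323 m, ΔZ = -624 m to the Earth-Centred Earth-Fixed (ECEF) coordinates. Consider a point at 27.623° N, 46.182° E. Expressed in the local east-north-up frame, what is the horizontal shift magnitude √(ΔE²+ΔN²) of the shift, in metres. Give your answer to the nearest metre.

The local east axis at (φ, λ) is (−sin λ, cos λ, 0), so ΔE = −sin(46.182°)·(-327) + cos(46.182°)·(-323) = 12.31 m.
The local north axis is (−sin φ cos λ, −sin φ sin λ, cos φ), giving ΔN = 104.973 + 108.058 − 552.875 = -339.84 m.
Horizontal magnitude = √(ΔE² + ΔN²) = √(12.31² + (-339.84)²) = 340.07 m.

340 m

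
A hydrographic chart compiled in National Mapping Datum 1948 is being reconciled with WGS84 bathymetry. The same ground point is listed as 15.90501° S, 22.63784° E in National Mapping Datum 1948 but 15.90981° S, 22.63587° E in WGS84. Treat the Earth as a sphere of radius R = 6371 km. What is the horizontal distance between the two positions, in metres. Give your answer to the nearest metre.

Δφ = -15.90981° − -15.90501° = -0.00480°; Δλ = 22.63587° − 22.63784° = -0.00197°.
1° along a meridian = πR/180 = 111195 m.
ΔN = Δφ × 111195 = -533.7 m; ΔE = Δλ × 111195 × cos(-15.90501°) = -0.00197 × 111195 × 0.961717 = -210.7 m.
Distance = √(ΔE² + ΔN²) = √((-210.7)² + (-533.7)²) = 573.8 m.

574 m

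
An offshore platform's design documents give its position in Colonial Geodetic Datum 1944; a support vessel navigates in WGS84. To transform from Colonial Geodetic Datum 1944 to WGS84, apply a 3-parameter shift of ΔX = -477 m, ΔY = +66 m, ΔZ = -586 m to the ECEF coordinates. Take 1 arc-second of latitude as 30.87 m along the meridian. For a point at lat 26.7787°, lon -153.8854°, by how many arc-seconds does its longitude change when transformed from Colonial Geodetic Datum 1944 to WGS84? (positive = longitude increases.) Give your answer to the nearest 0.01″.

Δλ = -9.77″

sin φ = 0.450546, cos φ = 0.892753, sin λ = -0.440168, cos λ = -0.897915.
East component: ΔE = −sin λ·ΔX + cos λ·ΔY = −(-0.440168)(-477) + (-0.897915)(66) = -269.22 m.
1° of latitude spans 3600 × 30.87 = 111132 m; at latitude φ, 1° of longitude spans that × cos φ = 99213.5 m, so Δλ = -269.22 / 99213.5 × 3600 = -9.769″.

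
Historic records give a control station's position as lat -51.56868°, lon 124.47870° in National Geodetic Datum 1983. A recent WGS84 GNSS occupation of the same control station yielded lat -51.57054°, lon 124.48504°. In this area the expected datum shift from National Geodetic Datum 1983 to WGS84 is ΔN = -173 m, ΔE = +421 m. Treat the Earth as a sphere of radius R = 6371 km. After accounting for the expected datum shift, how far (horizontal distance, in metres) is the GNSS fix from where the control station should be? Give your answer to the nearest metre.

Observed coordinate differences: Δφ = -0.00186°, Δλ = +0.00634°.
Converting to metres (1° lat = 111195 m, cos φ = 0.621576): observed ΔN = -206.8 m, observed ΔE = 438.2 m.
Subtracting the expected shift leaves a residual of -206.8 − (-173) = -33.8 m north and 438.2 − (421) = 17.2 m east.
Residual distance = √((-33.8)² + 17.2²) = 37.9 m.

38 m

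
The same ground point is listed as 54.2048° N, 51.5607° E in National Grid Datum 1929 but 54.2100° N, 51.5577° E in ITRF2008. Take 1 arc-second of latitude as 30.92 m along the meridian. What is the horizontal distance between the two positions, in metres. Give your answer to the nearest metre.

Δφ = 54.2100° − 54.2048° = +0.0052°; Δλ = 51.5577° − 51.5607° = -0.0030°.
1° of latitude = 3600 × 30.92 = 111312 m.
ΔN = Δφ × 111312 = 578.8 m; ΔE = Δλ × 111312 × cos(54.2048°) = -0.0030 × 111312 × 0.584890 = -195.3 m.
Distance = √(ΔE² + ΔN²) = √((-195.3)² + 578.8²) = 610.9 m.

611 m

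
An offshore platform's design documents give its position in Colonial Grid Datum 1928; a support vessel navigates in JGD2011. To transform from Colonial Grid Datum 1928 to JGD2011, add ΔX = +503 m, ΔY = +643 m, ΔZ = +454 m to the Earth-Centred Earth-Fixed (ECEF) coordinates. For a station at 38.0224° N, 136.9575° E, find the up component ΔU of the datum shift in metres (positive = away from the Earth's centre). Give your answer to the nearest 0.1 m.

ΔU = 335.8 m

At φ = 38.0224°, λ = 136.9575°: sin φ = 0.615970, cos φ = 0.787770, sin λ = 0.682541, cos λ = -0.730848.
ΔU = cos φ cos λ·ΔX + cos φ sin λ·ΔY + sin φ·ΔZ = (0.787770)(-0.730848)(503) + (0.787770)(0.682541)(643) + (0.615970)(454) = 335.78 m.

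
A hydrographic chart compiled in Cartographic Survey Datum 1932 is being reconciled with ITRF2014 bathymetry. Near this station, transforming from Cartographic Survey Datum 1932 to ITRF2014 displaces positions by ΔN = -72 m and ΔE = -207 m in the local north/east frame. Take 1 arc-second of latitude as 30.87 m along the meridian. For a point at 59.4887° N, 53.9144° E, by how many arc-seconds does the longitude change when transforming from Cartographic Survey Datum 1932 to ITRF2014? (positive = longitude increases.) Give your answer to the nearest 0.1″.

At latitude 59.4887°, cos φ = 0.507708.
1″ of longitude at this latitude = 30.87 × cos φ = 15.6730 m, so Δλ = -207.0 / 15.6730 = -13.207″.

Δλ = -13.2″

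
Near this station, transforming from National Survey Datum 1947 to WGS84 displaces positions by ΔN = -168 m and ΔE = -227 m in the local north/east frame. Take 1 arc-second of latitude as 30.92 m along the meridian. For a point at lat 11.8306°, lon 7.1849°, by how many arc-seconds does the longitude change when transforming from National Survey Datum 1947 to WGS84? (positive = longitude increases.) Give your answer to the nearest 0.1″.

At latitude 11.8306°, cos φ = 0.978758.
1″ of longitude at this latitude = 30.92 × cos φ = 30.2632 m, so Δλ = -227.0 / 30.2632 = -7.501″.

Δλ = -7.5″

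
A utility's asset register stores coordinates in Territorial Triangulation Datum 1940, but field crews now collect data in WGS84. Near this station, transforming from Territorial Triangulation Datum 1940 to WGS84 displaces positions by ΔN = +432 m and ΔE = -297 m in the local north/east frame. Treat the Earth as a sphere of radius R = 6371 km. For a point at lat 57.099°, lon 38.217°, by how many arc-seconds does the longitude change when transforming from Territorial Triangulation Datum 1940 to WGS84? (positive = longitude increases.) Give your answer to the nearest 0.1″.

Δλ = -17.7″

At latitude 57.099°, cos φ = 0.543189.
One radian of longitude at latitude φ spans R cos φ, so Δλ = ΔE / (R cos φ) = -297.0 / (6371000 × 0.543189) = -8.5822e-05 rad = -17.702″.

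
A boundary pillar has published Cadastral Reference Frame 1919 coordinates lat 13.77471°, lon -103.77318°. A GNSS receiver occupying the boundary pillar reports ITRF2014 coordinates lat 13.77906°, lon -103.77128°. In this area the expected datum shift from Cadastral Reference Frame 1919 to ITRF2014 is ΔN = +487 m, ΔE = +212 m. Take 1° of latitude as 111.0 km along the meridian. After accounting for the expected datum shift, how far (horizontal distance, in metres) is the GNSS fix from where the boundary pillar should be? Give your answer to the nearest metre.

8 m

Observed coordinate differences: Δφ = +0.00435°, Δλ = +0.00190°.
Converting to metres (1° lat = 111000 m, cos φ = 0.971239): observed ΔN = 482.8 m, observed ΔE = 204.8 m.
Subtracting the expected shift leaves a residual of 482.8 − (487) = -4.2 m north and 204.8 − (212) = -7.2 m east.
Residual distance = √((-4.2)² + (-7.2)²) = 8.3 m.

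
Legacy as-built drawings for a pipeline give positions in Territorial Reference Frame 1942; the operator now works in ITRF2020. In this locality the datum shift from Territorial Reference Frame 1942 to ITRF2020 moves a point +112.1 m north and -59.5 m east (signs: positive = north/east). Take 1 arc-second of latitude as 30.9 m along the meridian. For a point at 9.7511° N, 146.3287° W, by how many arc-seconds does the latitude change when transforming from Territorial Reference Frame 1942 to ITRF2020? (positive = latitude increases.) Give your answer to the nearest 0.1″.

1″ of latitude = 30.90 m, so Δφ = 112.1 / 30.90 = 3.628″.

Δφ = 3.6″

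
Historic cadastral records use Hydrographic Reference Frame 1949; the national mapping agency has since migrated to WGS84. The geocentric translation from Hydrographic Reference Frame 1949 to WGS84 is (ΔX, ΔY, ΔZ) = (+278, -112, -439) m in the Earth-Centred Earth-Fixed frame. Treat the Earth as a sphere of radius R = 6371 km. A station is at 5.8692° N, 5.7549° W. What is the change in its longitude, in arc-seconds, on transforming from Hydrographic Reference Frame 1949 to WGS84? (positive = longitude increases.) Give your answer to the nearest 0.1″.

sin φ = 0.102258, cos φ = 0.994758, sin λ = -0.100273, cos λ = 0.994960.
East component: ΔE = −sin λ·ΔX + cos λ·ΔY = −(-0.100273)(278) + (0.994960)(-112) = -83.56 m.
1° of latitude spans πR/180 = 111195 m; at latitude φ, 1° of longitude spans that × cos φ = 110612.0 m, so Δλ = -83.56 / 110612.0 × 3600 = -2.720″.

Δλ = -2.7″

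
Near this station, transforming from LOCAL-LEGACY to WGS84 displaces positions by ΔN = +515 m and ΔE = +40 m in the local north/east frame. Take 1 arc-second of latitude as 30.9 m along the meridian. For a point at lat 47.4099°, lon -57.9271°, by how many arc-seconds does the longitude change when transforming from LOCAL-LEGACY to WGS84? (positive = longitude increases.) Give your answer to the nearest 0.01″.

Δλ = 1.91″

At latitude 47.4099°, cos φ = 0.676749.
1″ of longitude at this latitude = 30.90 × cos φ = 20.9115 m, so Δλ = 40.0 / 20.9115 = 1.913″.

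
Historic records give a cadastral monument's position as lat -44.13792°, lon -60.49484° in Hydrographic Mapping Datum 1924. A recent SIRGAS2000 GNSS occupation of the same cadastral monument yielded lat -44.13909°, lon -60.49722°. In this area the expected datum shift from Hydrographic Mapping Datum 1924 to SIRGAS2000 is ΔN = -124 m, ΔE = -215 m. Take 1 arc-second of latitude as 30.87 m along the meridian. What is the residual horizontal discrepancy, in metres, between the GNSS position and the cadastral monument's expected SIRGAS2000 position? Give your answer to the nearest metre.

Observed coordinate differences: Δφ = -0.00117°, Δλ = -0.00238°.
Converting to metres (1° lat = 111132 m, cos φ = 0.717666): observed ΔN = -130.0 m, observed ΔE = -189.8 m.
Subtracting the expected shift leaves a residual of -130.0 − (-124) = -6.0 m north and -189.8 − (-215) = 25.2 m east.
Residual distance = √((-6.0)² + 25.2²) = 25.9 m.

26 m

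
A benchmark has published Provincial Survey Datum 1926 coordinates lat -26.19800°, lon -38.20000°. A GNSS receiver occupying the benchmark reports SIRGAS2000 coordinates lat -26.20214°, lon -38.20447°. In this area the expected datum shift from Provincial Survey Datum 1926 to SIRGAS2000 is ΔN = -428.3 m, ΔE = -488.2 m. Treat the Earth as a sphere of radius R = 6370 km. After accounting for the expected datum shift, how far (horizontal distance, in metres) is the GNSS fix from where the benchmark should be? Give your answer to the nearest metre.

Observed coordinate differences: Δφ = -0.00414°, Δλ = -0.00447°.
Converting to metres (1° lat = 111177 m, cos φ = 0.897274): observed ΔN = -460.3 m, observed ΔE = -445.9 m.
Subtracting the expected shift leaves a residual of -460.3 − (-428.3) = -32.0 m north and -445.9 − (-488.2) = 42.3 m east.
Residual distance = √((-32.0)² + 42.3²) = 53.0 m.

53 m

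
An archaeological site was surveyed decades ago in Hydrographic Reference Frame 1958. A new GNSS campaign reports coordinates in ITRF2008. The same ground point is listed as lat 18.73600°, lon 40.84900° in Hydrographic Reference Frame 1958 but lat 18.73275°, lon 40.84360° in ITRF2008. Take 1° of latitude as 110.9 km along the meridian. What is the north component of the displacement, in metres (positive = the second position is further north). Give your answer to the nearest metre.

Δφ = 18.73275° − 18.73600° = -0.00325°; Δλ = 40.84360° − 40.84900° = -0.00540°.
ΔN = Δφ × 110900 = -360.4 m; ΔE = Δλ × 110900 × cos(18.73600°) = -0.00540 × 110900 × 0.947009 = -567.1 m.

ΔN = -360 m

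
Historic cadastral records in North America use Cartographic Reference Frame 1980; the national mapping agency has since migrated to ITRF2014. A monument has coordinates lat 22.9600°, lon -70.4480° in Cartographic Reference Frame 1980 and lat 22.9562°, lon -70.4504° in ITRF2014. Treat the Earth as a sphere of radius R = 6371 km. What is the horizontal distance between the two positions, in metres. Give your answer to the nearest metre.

489 m

Δφ = 22.9562° − 22.9600° = -0.0038°; Δλ = -70.4504° − -70.4480° = -0.0024°.
1° along a meridian = πR/180 = 111195 m.
ΔN = Δφ × 111195 = -422.5 m; ΔE = Δλ × 111195 × cos(22.9600°) = -0.0024 × 111195 × 0.920777 = -245.7 m.
Distance = √(ΔE² + ΔN²) = √((-245.7)² + (-422.5)²) = 488.8 m.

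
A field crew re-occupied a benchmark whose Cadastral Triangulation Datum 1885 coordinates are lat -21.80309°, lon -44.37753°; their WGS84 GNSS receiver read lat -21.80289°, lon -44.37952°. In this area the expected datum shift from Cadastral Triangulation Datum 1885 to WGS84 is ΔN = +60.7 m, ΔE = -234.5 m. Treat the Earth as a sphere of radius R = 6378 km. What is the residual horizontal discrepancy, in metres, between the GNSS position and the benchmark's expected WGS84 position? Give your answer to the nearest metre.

48 m

Observed coordinate differences: Δφ = +0.00020°, Δλ = -0.00199°.
Converting to metres (1° lat = 111317 m, cos φ = 0.928466): observed ΔN = 22.3 m, observed ΔE = -205.7 m.
Subtracting the expected shift leaves a residual of 22.3 − (60.7) = -38.4 m north and -205.7 − (-234.5) = 28.8 m east.
Residual distance = √((-38.4)² + 28.8²) = 48.0 m.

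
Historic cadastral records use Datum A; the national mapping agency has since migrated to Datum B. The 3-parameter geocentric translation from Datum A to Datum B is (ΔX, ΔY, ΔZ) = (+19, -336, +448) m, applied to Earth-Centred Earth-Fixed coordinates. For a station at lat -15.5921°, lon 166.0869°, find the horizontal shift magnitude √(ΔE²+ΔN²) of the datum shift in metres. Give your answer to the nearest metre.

At φ = -15.5921°, λ = 166.0869°: sin φ = -0.268787, cos φ = 0.963200, sin λ = 0.240450, cos λ = -0.970662.
ΔE = −sin λ·ΔX + cos λ·ΔY = −(0.240450)·(19) + (-0.970662)·(-336) = 321.57 m.
ΔN = −sin φ cos λ·ΔX − sin φ sin λ·ΔY + cos φ·ΔZ = −(-0.268787)(-0.970662)(19) − (-0.268787)(0.240450)(-336) + (0.963200)(448) = 404.84 m.
Horizontal magnitude = √(ΔE² + ΔN²) = √(321.57² + 404.84²) = 517.02 m.

517 m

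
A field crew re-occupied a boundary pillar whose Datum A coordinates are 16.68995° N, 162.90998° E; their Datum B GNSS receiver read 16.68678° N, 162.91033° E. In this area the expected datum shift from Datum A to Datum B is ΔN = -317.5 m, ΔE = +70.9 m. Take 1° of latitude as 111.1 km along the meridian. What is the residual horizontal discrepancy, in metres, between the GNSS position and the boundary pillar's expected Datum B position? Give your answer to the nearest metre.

Observed coordinate differences: Δφ = -0.00317°, Δλ = +0.00035°.
Converting to metres (1° lat = 111100 m, cos φ = 0.957873): observed ΔN = -352.2 m, observed ΔE = 37.2 m.
Subtracting the expected shift leaves a residual of -352.2 − (-317.5) = -34.7 m north and 37.2 − (70.9) = -33.7 m east.
Residual distance = √((-34.7)² + (-33.7)²) = 48.3 m.

48 m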